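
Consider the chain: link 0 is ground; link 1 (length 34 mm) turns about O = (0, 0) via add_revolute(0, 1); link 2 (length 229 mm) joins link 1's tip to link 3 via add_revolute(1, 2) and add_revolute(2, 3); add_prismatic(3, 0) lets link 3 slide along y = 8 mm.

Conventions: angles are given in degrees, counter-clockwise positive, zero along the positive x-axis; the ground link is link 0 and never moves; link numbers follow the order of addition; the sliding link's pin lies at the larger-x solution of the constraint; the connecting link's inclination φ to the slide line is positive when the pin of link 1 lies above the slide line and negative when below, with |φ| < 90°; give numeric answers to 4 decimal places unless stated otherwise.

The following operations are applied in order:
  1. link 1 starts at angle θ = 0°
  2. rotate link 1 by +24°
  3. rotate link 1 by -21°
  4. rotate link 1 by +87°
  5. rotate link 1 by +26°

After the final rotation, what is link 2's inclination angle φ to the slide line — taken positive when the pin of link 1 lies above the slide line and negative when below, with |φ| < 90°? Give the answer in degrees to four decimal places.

geometry: r = 34 mm, L = 229 mm, e = 8 mm; θ starts at 0°
rotate link 1 by +24°: θ ← 0° +24° = 24°
rotate link 1 by -21°: θ ← 24° -21° = 3°
rotate link 1 by +87°: θ ← 3° +87° = 90°
rotate link 1 by +26°: θ ← 90° +26° = 116°
h = r sin θ − e = 30.558998 − 8 = 22.558998
sin φ = h / L = 22.558998 / 229 = 0.09851091
φ = arcsin(0.09851091) = 5.653428°

5.6534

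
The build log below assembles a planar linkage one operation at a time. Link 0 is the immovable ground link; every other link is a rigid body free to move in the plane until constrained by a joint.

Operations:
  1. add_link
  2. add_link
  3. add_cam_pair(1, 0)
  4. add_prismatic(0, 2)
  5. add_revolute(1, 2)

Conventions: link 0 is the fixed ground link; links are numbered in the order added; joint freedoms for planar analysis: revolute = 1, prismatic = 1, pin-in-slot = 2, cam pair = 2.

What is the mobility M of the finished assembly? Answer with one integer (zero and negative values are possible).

L=1 J1=0 J2=0
add link → L=2 J1=0 J2=0
add link → L=3 J1=0 J2=0
C@1,0 dof=2 J2 → L=3 J1=0 J2=1
P@0,2 dof=1 J1 → L=3 J1=1 J2=1
R@1,2 dof=1 J1 → L=3 J1=2 J2=1
M=3(L−1)−2J1−J2=3·2−2·2−1=1

M = 1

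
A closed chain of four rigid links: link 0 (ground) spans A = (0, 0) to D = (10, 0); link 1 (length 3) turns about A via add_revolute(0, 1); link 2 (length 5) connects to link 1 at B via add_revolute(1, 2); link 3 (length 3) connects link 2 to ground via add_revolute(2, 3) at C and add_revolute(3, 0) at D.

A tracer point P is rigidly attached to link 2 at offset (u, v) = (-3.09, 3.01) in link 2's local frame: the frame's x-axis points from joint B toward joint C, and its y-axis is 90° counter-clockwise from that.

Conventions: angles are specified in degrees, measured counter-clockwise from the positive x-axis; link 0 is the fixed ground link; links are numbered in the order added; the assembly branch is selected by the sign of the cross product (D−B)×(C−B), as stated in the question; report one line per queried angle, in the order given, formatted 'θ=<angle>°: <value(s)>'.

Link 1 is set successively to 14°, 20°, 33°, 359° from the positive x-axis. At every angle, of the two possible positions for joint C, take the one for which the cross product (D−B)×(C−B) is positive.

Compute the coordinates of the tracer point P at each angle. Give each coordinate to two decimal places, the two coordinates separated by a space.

A=(0,0), D=(10.00,0)
θ=14°: B = A + 3.00·(cos14°, sin14°) = (2.9109, 0.7258)
θ=14°: |BD| = 7.1262
θ=14°: circle(B,5.00) ∩ circle(D,3.00): a=4.6857, h=1.7448
θ=14°:   candidates: C₊=(7.7499,1.9842) cross=12.433; C₋=(7.3945,-1.4871) cross=-12.433
θ=14°:   branch + wants cross > 0 → take C=(7.7499,1.9842) (cross=12.433)
θ=14°: ex = (C−B)/|BC| = (0.9678,0.2517); ey = (-0.2517,0.9678)
θ=14°: P = B + -3.09·ex + 3.01·ey = (-0.8372,2.8611)
θ=20°: B = A + 3.00·(cos20°, sin20°) = (2.8191, 1.0261)
θ=20°: |BD| = 7.2539
θ=20°: circle(B,5.00) ∩ circle(D,3.00): a=4.7298, h=1.6214
θ=20°:   candidates: C₊=(7.7307,1.9622) cross=11.762; C₋=(7.2720,-1.2481) cross=-11.762
θ=20°:   branch + wants cross > 0 → take C=(7.7307,1.9622) (cross=11.762)
θ=20°: ex = (C−B)/|BC| = (0.9823,0.1872); ey = (-0.1872,0.9823)
θ=20°: P = B + -3.09·ex + 3.01·ey = (-0.7798,3.4043)
θ=33°: B = A + 3.00·(cos33°, sin33°) = (2.5160, 1.6339)
θ=33°: |BD| = 7.6603
θ=33°: circle(B,5.00) ∩ circle(D,3.00): a=4.8745, h=1.1133
θ=33°:   candidates: C₊=(7.5158,1.6819) cross=8.528; C₋=(7.0409,-0.4935) cross=-8.528
θ=33°:   branch + wants cross > 0 → take C=(7.5158,1.6819) (cross=8.528)
θ=33°: ex = (C−B)/|BC| = (1.0000,0.0096); ey = (-0.0096,1.0000)
θ=33°: P = B + -3.09·ex + 3.01·ey = (-0.6027,4.6141)
θ=359°: B = A + 3.00·(cos359°, sin359°) = (2.9995, -0.0524)
θ=359°: |BD| = 7.0007
θ=359°: circle(B,5.00) ∩ circle(D,3.00): a=4.6431, h=1.8552
θ=359°:   candidates: C₊=(7.6286,1.8375) cross=12.988; C₋=(7.6564,-1.8728) cross=-12.988
θ=359°:   branch + wants cross > 0 → take C=(7.6286,1.8375) (cross=12.988)
θ=359°: ex = (C−B)/|BC| = (0.9258,0.3780); ey = (-0.3780,0.9258)
θ=359°: P = B + -3.09·ex + 3.01·ey = (-0.9989,1.5664)

θ=14°: -0.84 2.86
θ=20°: -0.78 3.40
θ=33°: -0.60 4.61
θ=359°: -1.00 1.57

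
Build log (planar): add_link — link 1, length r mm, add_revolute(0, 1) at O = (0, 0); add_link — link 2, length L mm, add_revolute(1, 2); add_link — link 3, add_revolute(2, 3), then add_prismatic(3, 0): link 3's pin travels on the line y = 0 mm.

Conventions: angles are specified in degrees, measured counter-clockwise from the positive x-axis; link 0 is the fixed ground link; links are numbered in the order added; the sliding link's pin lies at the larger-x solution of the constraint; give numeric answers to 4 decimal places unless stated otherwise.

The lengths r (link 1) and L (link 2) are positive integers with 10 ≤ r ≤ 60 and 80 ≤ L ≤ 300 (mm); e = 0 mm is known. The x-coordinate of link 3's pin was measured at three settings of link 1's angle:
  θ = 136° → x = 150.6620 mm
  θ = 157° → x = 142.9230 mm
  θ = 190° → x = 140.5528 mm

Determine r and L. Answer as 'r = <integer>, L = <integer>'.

constraint per measurement: (x − r cos θ)² + (r sin θ − e)² = L²
subtracting the θ₁ and θ₂ equations cancels the r² and L² terms:
r = (x₁² − x₂²) / (2[(x₁cos θ₁ + e sin θ₁) − (x₂cos θ₂ + e sin θ₂)]) = 49.0002 → r = 49
L² = (x₁ − r cos θ₁)² + (r sin θ₁ − e)² = 35721.0012 → L = 189.0000 → L = 189
check at θ₃=190°: x = 140.5528 (printed 140.5528) ✓

r = 49, L = 189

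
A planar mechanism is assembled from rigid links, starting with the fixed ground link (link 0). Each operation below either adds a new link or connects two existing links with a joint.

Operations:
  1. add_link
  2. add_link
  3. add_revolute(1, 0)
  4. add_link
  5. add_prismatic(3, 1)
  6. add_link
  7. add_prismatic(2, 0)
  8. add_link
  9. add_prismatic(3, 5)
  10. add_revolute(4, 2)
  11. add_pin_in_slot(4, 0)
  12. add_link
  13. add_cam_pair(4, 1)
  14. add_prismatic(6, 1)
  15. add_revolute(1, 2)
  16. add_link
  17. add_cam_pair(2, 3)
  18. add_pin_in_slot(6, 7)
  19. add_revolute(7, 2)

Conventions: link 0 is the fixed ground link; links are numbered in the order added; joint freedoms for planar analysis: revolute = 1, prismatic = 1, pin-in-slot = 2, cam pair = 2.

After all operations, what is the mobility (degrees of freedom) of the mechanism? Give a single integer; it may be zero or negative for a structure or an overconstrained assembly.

link 0 = ground. State L|J1|J2 = 1|0|0
+link1  2|0|0
+link2  3|0|0
R(1,0) f=1→J1  3|1|0
+link3  4|1|0
P(3,1) f=1→J1  4|2|0
+link4  5|2|0
P(2,0) f=1→J1  5|3|0
+link5  6|3|0
P(3,5) f=1→J1  6|4|0
R(4,2) f=1→J1  6|5|0
PS(4,0) f=2→J2  6|5|1
+link6  7|5|1
C(4,1) f=2→J2  7|5|2
P(6,1) f=1→J1  7|6|2
R(1,2) f=1→J1  7|7|2
+link7  8|7|2
C(2,3) f=2→J2  8|7|3
PS(6,7) f=2→J2  8|7|4
R(7,2) f=1→J1  8|8|4
M = 3(8−1)−2·8−4 = 21−16−4 = 1

M = 1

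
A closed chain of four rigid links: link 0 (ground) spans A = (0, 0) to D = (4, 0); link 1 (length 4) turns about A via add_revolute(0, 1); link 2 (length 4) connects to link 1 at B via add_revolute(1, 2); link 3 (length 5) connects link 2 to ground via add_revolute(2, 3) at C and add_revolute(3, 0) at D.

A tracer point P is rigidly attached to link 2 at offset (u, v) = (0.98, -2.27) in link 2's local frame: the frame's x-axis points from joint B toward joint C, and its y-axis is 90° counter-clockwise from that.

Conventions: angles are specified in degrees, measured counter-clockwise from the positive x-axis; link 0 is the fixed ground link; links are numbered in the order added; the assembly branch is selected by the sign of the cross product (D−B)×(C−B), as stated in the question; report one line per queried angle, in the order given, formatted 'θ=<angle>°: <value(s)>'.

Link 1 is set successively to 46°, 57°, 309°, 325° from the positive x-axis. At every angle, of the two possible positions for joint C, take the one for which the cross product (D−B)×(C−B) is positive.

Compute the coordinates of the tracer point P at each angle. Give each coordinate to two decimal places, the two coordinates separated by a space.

A=(0,0), D=(4.00,0)
θ=46°: B = A + 4.00·(cos46°, sin46°) = (2.7786, 2.8774)
θ=46°: |BD| = 3.1258
θ=46°: circle(B,4.00) ∩ circle(D,5.00): a=0.1233, h=3.9981
θ=46°:   candidates: C₊=(6.5071,4.3260) cross=12.497; C₋=(-0.8535,1.2017) cross=-12.497
θ=46°:   branch + wants cross > 0 → take C=(6.5071,4.3260) (cross=12.497)
θ=46°: ex = (C−B)/|BC| = (0.9321,0.3622); ey = (-0.3622,0.9321)
θ=46°: P = B + 0.98·ex + -2.27·ey = (4.5142,1.1164)
θ=57°: B = A + 4.00·(cos57°, sin57°) = (2.1786, 3.3547)
θ=57°: |BD| = 3.8173
θ=57°: circle(B,4.00) ∩ circle(D,5.00): a=0.7298, h=3.9329
θ=57°:   candidates: C₊=(5.9830,4.5899) cross=15.013; C₋=(-0.9295,0.8367) cross=-15.013
θ=57°:   branch + wants cross > 0 → take C=(5.9830,4.5899) (cross=15.013)
θ=57°: ex = (C−B)/|BC| = (0.9511,0.3088); ey = (-0.3088,0.9511)
θ=57°: P = B + 0.98·ex + -2.27·ey = (3.8117,1.4983)
θ=309°: B = A + 4.00·(cos309°, sin309°) = (2.5173, -3.1086)
θ=309°: |BD| = 3.4441
θ=309°: circle(B,4.00) ∩ circle(D,5.00): a=0.4155, h=3.9784
θ=309°:   candidates: C₊=(-0.8947,-1.0209) cross=13.702; C₋=(6.2870,-4.4463) cross=-13.702
θ=309°:   branch + wants cross > 0 → take C=(-0.8947,-1.0209) (cross=13.702)
θ=309°: ex = (C−B)/|BC| = (-0.8530,0.5219); ey = (-0.5219,-0.8530)
θ=309°: P = B + 0.98·ex + -2.27·ey = (2.8661,-0.6608)
θ=325°: B = A + 4.00·(cos325°, sin325°) = (3.2766, -2.2943)
θ=325°: |BD| = 2.4056
θ=325°: circle(B,4.00) ∩ circle(D,5.00): a=-0.6678, h=3.9439
θ=325°:   candidates: C₊=(-0.6855,-1.7452) cross=9.488; C₋=(6.8371,-4.1171) cross=-9.488
θ=325°:   branch + wants cross > 0 → take C=(-0.6855,-1.7452) (cross=9.488)
θ=325°: ex = (C−B)/|BC| = (-0.9905,0.1373); ey = (-0.1373,-0.9905)
θ=325°: P = B + 0.98·ex + -2.27·ey = (2.6175,0.0887)

θ=46°: 4.51 1.12
θ=57°: 3.81 1.50
θ=309°: 2.87 -0.66
θ=325°: 2.62 0.09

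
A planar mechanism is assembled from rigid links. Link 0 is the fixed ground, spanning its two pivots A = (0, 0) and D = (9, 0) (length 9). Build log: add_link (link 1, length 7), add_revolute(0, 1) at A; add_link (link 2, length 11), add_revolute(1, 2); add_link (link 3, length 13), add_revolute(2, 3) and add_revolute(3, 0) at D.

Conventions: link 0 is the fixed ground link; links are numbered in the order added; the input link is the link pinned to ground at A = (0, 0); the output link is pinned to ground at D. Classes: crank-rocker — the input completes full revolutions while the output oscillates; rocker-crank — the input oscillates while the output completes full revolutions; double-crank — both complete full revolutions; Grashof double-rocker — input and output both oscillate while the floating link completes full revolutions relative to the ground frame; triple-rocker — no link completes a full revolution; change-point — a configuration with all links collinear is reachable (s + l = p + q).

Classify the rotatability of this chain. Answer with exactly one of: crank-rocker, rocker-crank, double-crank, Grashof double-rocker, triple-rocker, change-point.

lengths: ground=9, input=7, coupler=11, output=13
sorted: s=7 (shortest), l=13 (longest), p+q=20
s + l = 20 vs p + q = 20
s + l = p + q → change-point (collinear configuration reachable)

change-point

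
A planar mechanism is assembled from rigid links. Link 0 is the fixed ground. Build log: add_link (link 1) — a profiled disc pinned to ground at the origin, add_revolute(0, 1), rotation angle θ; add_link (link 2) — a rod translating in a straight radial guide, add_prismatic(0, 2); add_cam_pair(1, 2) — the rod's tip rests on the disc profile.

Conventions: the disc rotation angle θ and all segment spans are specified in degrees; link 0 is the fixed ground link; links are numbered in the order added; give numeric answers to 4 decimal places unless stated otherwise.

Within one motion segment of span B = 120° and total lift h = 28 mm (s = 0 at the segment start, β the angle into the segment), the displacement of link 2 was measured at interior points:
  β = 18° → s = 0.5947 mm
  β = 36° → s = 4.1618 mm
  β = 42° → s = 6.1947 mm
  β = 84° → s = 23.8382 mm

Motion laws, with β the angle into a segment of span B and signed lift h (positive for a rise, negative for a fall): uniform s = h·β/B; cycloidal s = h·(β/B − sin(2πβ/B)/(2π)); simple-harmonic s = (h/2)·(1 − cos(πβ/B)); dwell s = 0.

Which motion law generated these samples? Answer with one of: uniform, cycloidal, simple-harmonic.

candidates at β/B = r: uniform s = h·r (linear in β); cycloidal s = h·(r − sin(2πr)/(2π)); simple-harmonic s = (h/2)(1 − cos(πr))
β=18°: printed 0.5947 | uniform 4.2000, cycloidal 0.5947, simple-harmonic 1.5259
β=36°: printed 4.1618 | uniform 8.4000, cycloidal 4.1618, simple-harmonic 5.7710
β=42°: printed 6.1947 | uniform 9.8000, cycloidal 6.1947, simple-harmonic 7.6441
β=84°: printed 23.8382 | uniform 19.6000, cycloidal 23.8382, simple-harmonic 22.2290
only one law matches every sample → cycloidal

cycloidal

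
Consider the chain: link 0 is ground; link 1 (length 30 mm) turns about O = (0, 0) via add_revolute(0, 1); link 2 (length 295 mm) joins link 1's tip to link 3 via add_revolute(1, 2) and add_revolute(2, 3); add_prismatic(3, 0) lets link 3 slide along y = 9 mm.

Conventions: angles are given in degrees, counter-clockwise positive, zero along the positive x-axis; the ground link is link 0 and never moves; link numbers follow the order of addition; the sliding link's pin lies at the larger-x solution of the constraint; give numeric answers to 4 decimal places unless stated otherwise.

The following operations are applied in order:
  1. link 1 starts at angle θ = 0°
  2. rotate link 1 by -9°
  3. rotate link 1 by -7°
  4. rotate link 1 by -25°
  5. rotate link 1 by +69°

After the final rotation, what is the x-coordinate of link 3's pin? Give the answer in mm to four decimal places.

geometry: r = 30 mm, L = 295 mm, e = 9 mm; θ starts at 0°
rotate link 1 by -9°: θ ← 0° -9° = -9°
rotate link 1 by -7°: θ ← -9° -7° = -16°
rotate link 1 by -25°: θ ← -16° -25° = -41°
rotate link 1 by +69°: θ ← -41° +69° = 28°
crank pin P = (r cos θ, r sin θ) = (26.488428, 14.084147)
h = r sin θ − e = 14.084147 − 9 = 5.084147
x = r cos θ + √(L² − h²) = 26.488428 + 294.956186 = 321.444613

321.4446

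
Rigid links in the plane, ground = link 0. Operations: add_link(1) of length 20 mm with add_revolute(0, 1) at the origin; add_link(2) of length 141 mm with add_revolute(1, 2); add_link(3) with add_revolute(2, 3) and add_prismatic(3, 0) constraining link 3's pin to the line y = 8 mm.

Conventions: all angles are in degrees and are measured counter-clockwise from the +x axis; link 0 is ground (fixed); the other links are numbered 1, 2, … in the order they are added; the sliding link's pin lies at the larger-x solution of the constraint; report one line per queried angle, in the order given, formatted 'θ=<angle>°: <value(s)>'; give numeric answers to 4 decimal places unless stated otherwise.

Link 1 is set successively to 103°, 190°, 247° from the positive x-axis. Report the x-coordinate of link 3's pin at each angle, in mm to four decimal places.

geometry: r = 20 mm, L = 141 mm, e = 8 mm
θ=103°: crank pin P = (r cos θ, r sin θ) = (-4.499021, 19.487401)
θ=103°: h = r sin θ − e = 19.487401 − 8 = 11.487401
θ=103°: x = r cos θ + √(L² − h²) = -4.499021 + 140.531276 = 136.032255
θ=190°: crank pin P = (r cos θ, r sin θ) = (-19.696155, -3.472964)
θ=190°: h = r sin θ − e = -3.472964 − 8 = -11.472964
θ=190°: x = r cos θ + √(L² − h²) = -19.696155 + 140.532456 = 120.836301
θ=247°: crank pin P = (r cos θ, r sin θ) = (-7.814623, -18.410097)
θ=247°: h = r sin θ − e = -18.410097 − 8 = -26.410097
θ=247°: x = r cos θ + √(L² − h²) = -7.814623 + 138.504537 = 130.689914

θ=103°: 136.0323
θ=190°: 120.8363
θ=247°: 130.6899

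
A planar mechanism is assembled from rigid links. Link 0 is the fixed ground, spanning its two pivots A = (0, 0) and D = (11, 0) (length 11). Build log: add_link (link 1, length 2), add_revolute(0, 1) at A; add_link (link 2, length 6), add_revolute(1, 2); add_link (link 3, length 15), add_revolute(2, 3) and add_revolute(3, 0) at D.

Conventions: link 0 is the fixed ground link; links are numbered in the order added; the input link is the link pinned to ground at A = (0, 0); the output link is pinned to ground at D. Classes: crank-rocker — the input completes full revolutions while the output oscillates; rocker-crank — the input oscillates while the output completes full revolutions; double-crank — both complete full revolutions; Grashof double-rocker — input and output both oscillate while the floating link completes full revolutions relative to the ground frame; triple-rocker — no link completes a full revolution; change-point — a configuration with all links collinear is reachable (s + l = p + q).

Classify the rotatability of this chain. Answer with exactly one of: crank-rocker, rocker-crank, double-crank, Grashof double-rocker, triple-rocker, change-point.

lengths: ground=11, input=2, coupler=6, output=15
sorted: s=2 (shortest), l=15 (longest), p+q=17
s + l = 17 vs p + q = 17
s + l = p + q → change-point (collinear configuration reachable)

change-point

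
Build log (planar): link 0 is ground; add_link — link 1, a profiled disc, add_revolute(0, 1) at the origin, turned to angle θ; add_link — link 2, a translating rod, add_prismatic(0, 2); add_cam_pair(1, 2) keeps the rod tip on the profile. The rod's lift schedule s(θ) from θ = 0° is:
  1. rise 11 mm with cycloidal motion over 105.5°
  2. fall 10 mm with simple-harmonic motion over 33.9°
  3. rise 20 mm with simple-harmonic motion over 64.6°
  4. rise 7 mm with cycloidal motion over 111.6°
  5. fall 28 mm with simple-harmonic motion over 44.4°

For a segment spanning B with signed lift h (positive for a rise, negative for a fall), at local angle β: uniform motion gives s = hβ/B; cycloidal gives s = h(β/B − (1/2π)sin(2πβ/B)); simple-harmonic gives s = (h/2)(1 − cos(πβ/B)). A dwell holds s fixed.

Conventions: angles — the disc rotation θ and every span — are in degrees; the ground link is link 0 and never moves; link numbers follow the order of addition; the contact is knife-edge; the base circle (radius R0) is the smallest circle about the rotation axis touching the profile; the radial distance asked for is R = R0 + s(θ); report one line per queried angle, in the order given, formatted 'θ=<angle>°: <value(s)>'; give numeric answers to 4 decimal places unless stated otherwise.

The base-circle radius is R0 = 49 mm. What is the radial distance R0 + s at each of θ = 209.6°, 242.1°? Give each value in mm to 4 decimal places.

seg 1 [0°–105.5°] cycloidal, h=11: full span → s += 11 → s = 11.0000
seg 2 [105.5°–139.4°] simple-harmonic, h=-10: full span → s += -10 → s = 1.0000
seg 3 [139.4°–204°] simple-harmonic, h=20: full span → s += 20 → s = 21.0000
seg 4 [204°–315.6°] cycloidal, h=7: θ=209.6° here. β=5.6, B=111.6. 7·(0.0502 − sin(2π·0.0502)/(2π)) = 0.0058 → s = 21.0058
seg 4 [204°–315.6°] cycloidal, h=7: θ=242.1° here. β=38.1, B=111.6. 7·(0.3414 − sin(2π·0.3414)/(2π)) = 1.4544 → s = 22.4544
θ=209.6°: R = R0 + s = 49 + 21.0058 = 70.0058
θ=242.1°: R = R0 + s = 49 + 22.4544 = 71.4544

θ=209.6°: 70.0058
θ=242.1°: 71.4544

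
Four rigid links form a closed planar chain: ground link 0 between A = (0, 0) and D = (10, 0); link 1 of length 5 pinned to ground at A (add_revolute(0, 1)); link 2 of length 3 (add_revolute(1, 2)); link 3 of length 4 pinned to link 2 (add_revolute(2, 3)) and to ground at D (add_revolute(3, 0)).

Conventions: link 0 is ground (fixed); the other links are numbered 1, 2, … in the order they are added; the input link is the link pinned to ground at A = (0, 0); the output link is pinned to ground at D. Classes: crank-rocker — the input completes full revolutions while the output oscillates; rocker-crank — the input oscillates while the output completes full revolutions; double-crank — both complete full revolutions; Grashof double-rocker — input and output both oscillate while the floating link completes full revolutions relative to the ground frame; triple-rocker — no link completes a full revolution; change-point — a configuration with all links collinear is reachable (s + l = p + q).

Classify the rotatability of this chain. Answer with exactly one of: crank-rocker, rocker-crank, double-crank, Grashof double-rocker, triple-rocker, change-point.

lengths: ground=10, input=5, coupler=3, output=4
sorted: s=3 (shortest), l=10 (longest), p+q=9
s + l = 13 vs p + q = 9
s + l > p + q → non-Grashof → no link fully rotates → triple-rocker

triple-rocker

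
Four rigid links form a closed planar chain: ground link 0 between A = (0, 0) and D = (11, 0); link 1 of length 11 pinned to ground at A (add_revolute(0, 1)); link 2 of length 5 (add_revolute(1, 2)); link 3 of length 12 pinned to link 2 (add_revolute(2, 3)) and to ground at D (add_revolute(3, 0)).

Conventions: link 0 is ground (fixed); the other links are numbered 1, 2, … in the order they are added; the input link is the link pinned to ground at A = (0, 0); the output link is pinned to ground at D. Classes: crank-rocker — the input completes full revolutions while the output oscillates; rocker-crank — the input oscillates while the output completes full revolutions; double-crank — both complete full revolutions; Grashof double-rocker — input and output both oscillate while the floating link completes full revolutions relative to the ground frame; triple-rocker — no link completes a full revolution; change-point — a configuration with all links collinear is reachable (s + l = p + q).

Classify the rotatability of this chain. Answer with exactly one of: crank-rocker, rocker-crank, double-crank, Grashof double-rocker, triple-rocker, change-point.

lengths: ground=11, input=11, coupler=5, output=12
sorted: s=5 (shortest), l=12 (longest), p+q=22
s + l = 17 vs p + q = 22
s + l < p + q (Grashof) with shortest = coupler link → Grashof double-rocker

Grashof double-rocker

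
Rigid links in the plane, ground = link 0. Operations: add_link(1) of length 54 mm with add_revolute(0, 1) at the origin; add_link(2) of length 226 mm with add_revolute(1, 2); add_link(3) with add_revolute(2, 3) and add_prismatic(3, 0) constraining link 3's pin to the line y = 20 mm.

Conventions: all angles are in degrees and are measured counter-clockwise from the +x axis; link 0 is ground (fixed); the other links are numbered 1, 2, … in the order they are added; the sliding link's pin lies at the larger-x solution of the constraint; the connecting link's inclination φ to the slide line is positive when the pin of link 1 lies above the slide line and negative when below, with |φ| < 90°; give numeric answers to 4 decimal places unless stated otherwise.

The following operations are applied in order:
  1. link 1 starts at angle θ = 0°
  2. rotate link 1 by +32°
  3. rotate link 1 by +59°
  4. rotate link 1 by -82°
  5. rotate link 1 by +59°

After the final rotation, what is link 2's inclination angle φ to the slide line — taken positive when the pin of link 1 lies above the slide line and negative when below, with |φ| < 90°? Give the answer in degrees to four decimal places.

geometry: r = 54 mm, L = 226 mm, e = 20 mm; θ starts at 0°
rotate link 1 by +32°: θ ← 0° +32° = 32°
rotate link 1 by +59°: θ ← 32° +59° = 91°
rotate link 1 by -82°: θ ← 91° -82° = 9°
rotate link 1 by +59°: θ ← 9° +59° = 68°
h = r sin θ − e = 50.067928 − 20 = 30.067928
sin φ = h / L = 30.067928 / 226 = 0.13304393
φ = arcsin(0.13304393) = 7.645525°

7.6455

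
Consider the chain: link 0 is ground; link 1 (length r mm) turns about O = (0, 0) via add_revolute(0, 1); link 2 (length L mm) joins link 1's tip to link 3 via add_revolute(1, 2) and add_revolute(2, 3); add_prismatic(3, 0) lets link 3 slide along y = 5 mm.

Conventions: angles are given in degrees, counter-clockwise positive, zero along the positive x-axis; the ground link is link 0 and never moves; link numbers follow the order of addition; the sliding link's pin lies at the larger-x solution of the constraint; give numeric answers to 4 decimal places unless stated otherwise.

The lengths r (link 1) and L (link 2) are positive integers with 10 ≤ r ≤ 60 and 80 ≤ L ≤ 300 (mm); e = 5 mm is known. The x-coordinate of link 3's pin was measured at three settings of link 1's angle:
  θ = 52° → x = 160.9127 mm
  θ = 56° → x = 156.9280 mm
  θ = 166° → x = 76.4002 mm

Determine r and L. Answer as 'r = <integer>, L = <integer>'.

constraint per measurement: (x − r cos θ)² + (r sin θ − e)² = L²
subtracting the θ₁ and θ₂ equations cancels the r² and L² terms:
r = (x₁² − x₂²) / (2[(x₁cos θ₁ + e sin θ₁) − (x₂cos θ₂ + e sin θ₂)]) = 57.0003 → r = 57
L² = (x₁ − r cos θ₁)² + (r sin θ₁ − e)² = 17424.0074 → L = 132.0000 → L = 132
check at θ₃=166°: x = 76.4002 (printed 76.4002) ✓

r = 57, L = 132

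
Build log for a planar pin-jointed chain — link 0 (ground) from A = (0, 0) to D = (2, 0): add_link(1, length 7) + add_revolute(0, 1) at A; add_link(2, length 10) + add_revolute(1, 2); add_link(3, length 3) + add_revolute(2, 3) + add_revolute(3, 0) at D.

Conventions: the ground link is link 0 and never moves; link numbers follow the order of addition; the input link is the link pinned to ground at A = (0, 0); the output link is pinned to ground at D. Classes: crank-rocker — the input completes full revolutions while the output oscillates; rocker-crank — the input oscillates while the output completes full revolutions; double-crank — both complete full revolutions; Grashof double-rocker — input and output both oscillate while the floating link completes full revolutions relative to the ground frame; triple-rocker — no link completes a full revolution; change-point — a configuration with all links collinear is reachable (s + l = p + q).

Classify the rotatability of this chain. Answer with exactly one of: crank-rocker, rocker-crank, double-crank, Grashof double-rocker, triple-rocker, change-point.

lengths: ground=2, input=7, coupler=10, output=3
sorted: s=2 (shortest), l=10 (longest), p+q=10
s + l = 12 vs p + q = 10
s + l > p + q → non-Grashof → no link fully rotates → triple-rocker

triple-rocker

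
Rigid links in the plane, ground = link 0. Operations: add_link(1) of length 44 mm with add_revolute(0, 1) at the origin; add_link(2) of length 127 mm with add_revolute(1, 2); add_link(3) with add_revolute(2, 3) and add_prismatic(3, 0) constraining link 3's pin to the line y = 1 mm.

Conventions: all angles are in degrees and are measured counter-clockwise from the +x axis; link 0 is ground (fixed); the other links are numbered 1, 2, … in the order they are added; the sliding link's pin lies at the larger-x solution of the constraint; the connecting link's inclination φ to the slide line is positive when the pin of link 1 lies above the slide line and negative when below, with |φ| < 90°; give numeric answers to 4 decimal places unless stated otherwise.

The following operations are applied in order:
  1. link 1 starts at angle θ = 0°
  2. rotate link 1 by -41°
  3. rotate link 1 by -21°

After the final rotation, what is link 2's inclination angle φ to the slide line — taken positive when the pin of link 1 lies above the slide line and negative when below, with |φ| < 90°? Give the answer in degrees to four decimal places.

geometry: r = 44 mm, L = 127 mm, e = 1 mm; θ starts at 0°
rotate link 1 by -41°: θ ← 0° -41° = -41°
rotate link 1 by -21°: θ ← -41° -21° = -62°
h = r sin θ − e = -38.849694 − 1 = -39.849694
sin φ = h / L = -39.849694 / 127 = -0.31377712
φ = arcsin(-0.31377712) = -18.287005°

-18.2870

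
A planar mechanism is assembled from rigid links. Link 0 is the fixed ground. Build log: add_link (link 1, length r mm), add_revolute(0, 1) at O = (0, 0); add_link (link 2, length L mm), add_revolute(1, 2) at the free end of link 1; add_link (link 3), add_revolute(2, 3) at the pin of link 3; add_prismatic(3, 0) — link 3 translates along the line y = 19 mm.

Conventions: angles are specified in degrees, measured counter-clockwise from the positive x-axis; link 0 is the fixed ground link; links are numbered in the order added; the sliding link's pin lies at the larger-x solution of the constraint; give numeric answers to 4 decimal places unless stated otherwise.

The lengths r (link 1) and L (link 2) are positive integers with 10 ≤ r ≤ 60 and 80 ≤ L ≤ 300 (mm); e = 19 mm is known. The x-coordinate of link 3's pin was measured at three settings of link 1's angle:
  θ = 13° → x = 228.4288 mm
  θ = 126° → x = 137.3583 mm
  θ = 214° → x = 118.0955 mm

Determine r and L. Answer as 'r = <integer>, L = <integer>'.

constraint per measurement: (x − r cos θ)² + (r sin θ − e)² = L²
subtracting the θ₁ and θ₂ equations cancels the r² and L² terms:
r = (x₁² − x₂²) / (2[(x₁cos θ₁ + e sin θ₁) − (x₂cos θ₂ + e sin θ₂)]) = 57.0000 → r = 57
L² = (x₁ − r cos θ₁)² + (r sin θ₁ − e)² = 29929.0156 → L = 173.0000 → L = 173
check at θ₃=214°: x = 118.0955 (printed 118.0955) ✓

r = 57, L = 173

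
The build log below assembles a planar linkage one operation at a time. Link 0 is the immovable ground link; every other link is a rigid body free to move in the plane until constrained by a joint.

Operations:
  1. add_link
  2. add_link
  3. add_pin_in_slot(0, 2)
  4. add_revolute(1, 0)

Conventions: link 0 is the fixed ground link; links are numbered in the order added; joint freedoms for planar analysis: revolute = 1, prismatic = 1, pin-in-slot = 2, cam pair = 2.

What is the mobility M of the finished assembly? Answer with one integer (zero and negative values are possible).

L=1 J1=0 J2=0
add link → L=2 J1=0 J2=0
add link → L=3 J1=0 J2=0
PS@0,2 dof=2 J2 → L=3 J1=0 J2=1
R@1,0 dof=1 J1 → L=3 J1=1 J2=1
M=3(L−1)−2J1−J2=3·2−2·1−1=3

M = 3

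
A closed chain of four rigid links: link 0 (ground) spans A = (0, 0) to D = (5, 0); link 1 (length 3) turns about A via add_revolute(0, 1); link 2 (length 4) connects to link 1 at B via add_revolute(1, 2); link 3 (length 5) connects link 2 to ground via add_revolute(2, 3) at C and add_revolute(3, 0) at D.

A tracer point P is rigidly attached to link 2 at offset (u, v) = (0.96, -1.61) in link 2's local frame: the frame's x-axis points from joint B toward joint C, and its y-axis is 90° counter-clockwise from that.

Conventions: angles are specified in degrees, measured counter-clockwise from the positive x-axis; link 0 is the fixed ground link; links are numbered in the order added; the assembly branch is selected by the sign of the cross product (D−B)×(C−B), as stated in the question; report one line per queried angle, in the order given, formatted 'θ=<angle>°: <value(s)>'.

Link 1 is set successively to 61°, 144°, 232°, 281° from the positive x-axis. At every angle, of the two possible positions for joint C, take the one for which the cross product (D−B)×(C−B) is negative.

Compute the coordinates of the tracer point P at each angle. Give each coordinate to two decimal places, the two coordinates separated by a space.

A=(0,0), D=(5.00,0)
θ=61°: B = A + 3.00·(cos61°, sin61°) = (1.4544, 2.6239)
θ=61°: |BD| = 4.4109
θ=61°: circle(B,4.00) ∩ circle(D,5.00): a=1.1852, h=3.8204
θ=61°:   candidates: C₊=(4.6797,4.9897) cross=16.851; C₋=(0.1345,-1.1521) cross=-16.851
θ=61°:   branch - wants cross < 0 → take C=(0.1345,-1.1521) (cross=-16.851)
θ=61°: ex = (C−B)/|BC| = (-0.3300,-0.9440); ey = (0.9440,-0.3300)
θ=61°: P = B + 0.96·ex + -1.61·ey = (-0.3822,2.2489)
θ=144°: B = A + 3.00·(cos144°, sin144°) = (-2.4271, 1.7634)
θ=144°: |BD| = 7.6335
θ=144°: circle(B,4.00) ∩ circle(D,5.00): a=3.2273, h=2.3632
θ=144°:   candidates: C₊=(1.2588,3.3172) cross=18.040; C₋=(0.1670,-1.2815) cross=-18.040
θ=144°:   branch - wants cross < 0 → take C=(0.1670,-1.2815) (cross=-18.040)
θ=144°: ex = (C−B)/|BC| = (0.6485,-0.7612); ey = (0.7612,0.6485)
θ=144°: P = B + 0.96·ex + -1.61·ey = (-3.0300,-0.0115)
θ=232°: B = A + 3.00·(cos232°, sin232°) = (-1.8470, -2.3640)
θ=232°: |BD| = 7.2436
θ=232°: circle(B,4.00) ∩ circle(D,5.00): a=3.0006, h=2.6451
θ=232°:   candidates: C₊=(0.1260,1.1155) cross=19.160; C₋=(1.8525,-3.8850) cross=-19.160
θ=232°:   branch - wants cross < 0 → take C=(1.8525,-3.8850) (cross=-19.160)
θ=232°: ex = (C−B)/|BC| = (0.9249,-0.3803); ey = (0.3803,0.9249)
θ=232°: P = B + 0.96·ex + -1.61·ey = (-1.5713,-4.2181)
θ=281°: B = A + 3.00·(cos281°, sin281°) = (0.5724, -2.9449)
θ=281°: |BD| = 5.3175
θ=281°: circle(B,4.00) ∩ circle(D,5.00): a=1.8125, h=3.5658
θ=281°:   candidates: C₊=(0.1068,1.0279) cross=18.961; C₋=(4.0564,-4.9101) cross=-18.961
θ=281°:   branch - wants cross < 0 → take C=(4.0564,-4.9101) (cross=-18.961)
θ=281°: ex = (C−B)/|BC| = (0.8710,-0.4913); ey = (0.4913,0.8710)
θ=281°: P = B + 0.96·ex + -1.61·ey = (0.6176,-4.8188)

θ=61°: -0.38 2.25
θ=144°: -3.03 -0.01
θ=232°: -1.57 -4.22
θ=281°: 0.62 -4.82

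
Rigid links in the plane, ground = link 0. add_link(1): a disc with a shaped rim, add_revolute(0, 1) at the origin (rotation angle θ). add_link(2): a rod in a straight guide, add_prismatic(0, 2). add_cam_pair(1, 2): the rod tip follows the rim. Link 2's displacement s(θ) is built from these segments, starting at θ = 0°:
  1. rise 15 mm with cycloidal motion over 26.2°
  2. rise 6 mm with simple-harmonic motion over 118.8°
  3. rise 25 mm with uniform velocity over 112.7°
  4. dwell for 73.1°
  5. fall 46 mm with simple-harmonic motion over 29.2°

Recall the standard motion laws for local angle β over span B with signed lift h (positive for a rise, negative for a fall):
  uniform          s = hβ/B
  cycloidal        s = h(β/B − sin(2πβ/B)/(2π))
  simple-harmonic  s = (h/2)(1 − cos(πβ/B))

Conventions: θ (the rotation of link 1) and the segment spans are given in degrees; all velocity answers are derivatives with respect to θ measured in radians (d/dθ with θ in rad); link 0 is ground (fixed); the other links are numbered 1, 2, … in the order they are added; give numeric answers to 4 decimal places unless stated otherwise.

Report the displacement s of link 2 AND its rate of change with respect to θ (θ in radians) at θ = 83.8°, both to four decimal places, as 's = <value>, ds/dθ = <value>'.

segment 1 (0° to 26.2°, cycloidal, h = 15) is passed completely: s = 0.0000 + (15) = 15.0000
θ = 83.8° falls in segment 2 (26.2° to 145°, simple-harmonic, h = 6): β = 83.8 − 26.2 = 57.6°, B = 118.8°; Δs = 6/2·(1 − cos(π·0.4848)) = 2.8573; s = 15.0000 + 2.8573 = 17.8573
velocity in seg [26.2°–145°] (simple-harmonic), θ in radians: β = 57.6° = 1.0053 rad, B = 118.8° = 2.0735 rad; ds/dθ = (πh/(2B)) sin(πβ/B) = (π·6/(2·2.0735)) sin(π·0.4848) = 4.540306 mm/rad

s = 17.8573, ds/dθ = 4.5403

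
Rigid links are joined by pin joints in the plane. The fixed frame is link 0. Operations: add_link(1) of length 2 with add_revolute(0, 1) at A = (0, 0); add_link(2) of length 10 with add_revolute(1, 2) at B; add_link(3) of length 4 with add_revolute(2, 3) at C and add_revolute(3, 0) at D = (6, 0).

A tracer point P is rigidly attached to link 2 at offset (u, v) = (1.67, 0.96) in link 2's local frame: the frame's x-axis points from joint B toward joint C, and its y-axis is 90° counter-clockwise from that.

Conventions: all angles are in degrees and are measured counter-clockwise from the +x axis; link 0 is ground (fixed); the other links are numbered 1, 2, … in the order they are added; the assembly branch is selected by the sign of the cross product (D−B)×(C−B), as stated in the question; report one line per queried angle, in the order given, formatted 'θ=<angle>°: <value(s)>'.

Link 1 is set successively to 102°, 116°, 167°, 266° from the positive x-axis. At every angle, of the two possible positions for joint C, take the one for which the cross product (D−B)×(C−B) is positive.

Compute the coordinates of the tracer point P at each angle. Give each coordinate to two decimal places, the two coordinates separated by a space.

A=(0,0), D=(6.00,0)
θ=102°: B = A + 2.00·(cos102°, sin102°) = (-0.4158, 1.9563)
θ=102°: |BD| = 6.7074
θ=102°: circle(B,10.00) ∩ circle(D,4.00): a=9.6154, h=2.7466
θ=102°:   candidates: C₊=(9.5826,1.7790) cross=18.423; C₋=(7.9805,-3.4753) cross=-18.423
θ=102°:   branch + wants cross > 0 → take C=(9.5826,1.7790) (cross=18.423)
θ=102°: ex = (C−B)/|BC| = (0.9998,-0.0177); ey = (0.0177,0.9998)
θ=102°: P = B + 1.67·ex + 0.96·ey = (1.2709,2.8865)
θ=116°: B = A + 2.00·(cos116°, sin116°) = (-0.8767, 1.7976)
θ=116°: |BD| = 7.1078
θ=116°: circle(B,10.00) ∩ circle(D,4.00): a=9.4629, h=3.2332
θ=116°:   candidates: C₊=(9.0962,2.5325) cross=22.981; C₋=(7.4608,-3.7237) cross=-22.981
θ=116°:   branch + wants cross > 0 → take C=(9.0962,2.5325) (cross=22.981)
θ=116°: ex = (C−B)/|BC| = (0.9973,0.0735); ey = (-0.0735,0.9973)
θ=116°: P = B + 1.67·ex + 0.96·ey = (0.7182,2.8777)
θ=167°: B = A + 2.00·(cos167°, sin167°) = (-1.9487, 0.4499)
θ=167°: |BD| = 7.9615
θ=167°: circle(B,10.00) ∩ circle(D,4.00): a=9.2561, h=3.7847
θ=167°:   candidates: C₊=(7.5065,3.7055) cross=30.132; C₋=(7.0787,-3.8518) cross=-30.132
θ=167°:   branch + wants cross > 0 → take C=(7.5065,3.7055) (cross=30.132)
θ=167°: ex = (C−B)/|BC| = (0.9455,0.3256); ey = (-0.3256,0.9455)
θ=167°: P = B + 1.67·ex + 0.96·ey = (-0.6823,1.9013)
θ=266°: B = A + 2.00·(cos266°, sin266°) = (-0.1395, -1.9951)
θ=266°: |BD| = 6.4556
θ=266°: circle(B,10.00) ∩ circle(D,4.00): a=9.7338, h=2.2920
θ=266°:   candidates: C₊=(8.4094,3.1929) cross=14.796; C₋=(9.8261,-1.1666) cross=-14.796
θ=266°:   branch + wants cross > 0 → take C=(8.4094,3.1929) (cross=14.796)
θ=266°: ex = (C−B)/|BC| = (0.8549,0.5188); ey = (-0.5188,0.8549)
θ=266°: P = B + 1.67·ex + 0.96·ey = (0.7901,-0.3080)

θ=102°: 1.27 2.89
θ=116°: 0.72 2.88
θ=167°: -0.68 1.90
θ=266°: 0.79 -0.31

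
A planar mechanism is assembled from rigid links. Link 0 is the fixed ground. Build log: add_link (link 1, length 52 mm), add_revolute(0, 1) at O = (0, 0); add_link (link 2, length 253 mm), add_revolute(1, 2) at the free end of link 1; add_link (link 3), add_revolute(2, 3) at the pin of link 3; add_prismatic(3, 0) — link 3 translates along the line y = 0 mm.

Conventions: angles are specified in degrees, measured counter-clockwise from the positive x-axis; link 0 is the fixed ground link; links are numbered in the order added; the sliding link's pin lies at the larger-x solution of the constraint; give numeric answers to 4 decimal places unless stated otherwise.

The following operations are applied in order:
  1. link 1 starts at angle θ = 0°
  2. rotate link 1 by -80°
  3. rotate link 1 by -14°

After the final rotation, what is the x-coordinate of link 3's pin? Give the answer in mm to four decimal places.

geometry: r = 52 mm, L = 253 mm, e = 0 mm; θ starts at 0°
rotate link 1 by -80°: θ ← 0° -80° = -80°
rotate link 1 by -14°: θ ← -80° -14° = -94°
crank pin P = (r cos θ, r sin θ) = (-3.627337, -51.873331)
h = r sin θ − e = -51.873331 − 0 = -51.873331
x = r cos θ + √(L² − h²) = -3.627337 + 247.625034 = 243.997698

243.9977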